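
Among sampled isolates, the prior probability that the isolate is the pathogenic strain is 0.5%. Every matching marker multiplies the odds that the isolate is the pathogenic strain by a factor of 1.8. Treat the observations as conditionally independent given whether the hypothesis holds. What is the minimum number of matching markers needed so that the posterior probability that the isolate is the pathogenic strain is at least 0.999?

Prior odds: 0.005 ÷ 0.995 = 1/199.
Likelihood ratio per matching marker = 1.8.
Target posterior odds = 0.999/0.001 = 999.
Need (1/199) × 1.8ⁿ ≥ 999, i.e. 1.8ⁿ ≥ 198801.
1.8²⁰ ≈127482 falls short of 198801 but 1.8²¹ ≈229468 reaches it, so n = 21.

21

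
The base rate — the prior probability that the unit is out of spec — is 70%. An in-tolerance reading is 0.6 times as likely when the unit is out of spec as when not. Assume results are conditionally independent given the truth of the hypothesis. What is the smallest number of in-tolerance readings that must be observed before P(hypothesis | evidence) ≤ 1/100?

11

Prior odds: 0.7 ÷ 0.3 = 7/3.
Likelihood ratio per in-tolerance reading = 0.6.
Target odds: 0.01 ÷ 0.99 = 1/99.
Need (7/3) × 0.6ⁿ ≤ 1/99, i.e. 0.6ⁿ ≤ 1/231.
0.6¹⁰ = 59049/9765625 is still above 1/231 but 0.6¹¹ = 177147/48828125 is at or below it, so n = 11.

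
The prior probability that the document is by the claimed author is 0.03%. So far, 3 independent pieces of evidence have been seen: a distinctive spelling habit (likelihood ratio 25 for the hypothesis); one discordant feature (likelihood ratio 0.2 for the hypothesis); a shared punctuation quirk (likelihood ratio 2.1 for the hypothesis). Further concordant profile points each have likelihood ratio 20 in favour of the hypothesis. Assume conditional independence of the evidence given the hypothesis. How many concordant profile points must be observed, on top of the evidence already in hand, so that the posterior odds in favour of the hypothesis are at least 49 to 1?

4

Prior odds = 0.0003/0.9997 = 3/9997.
Combined Bayes factor of the evidence already in hand = 25 × 0.2 × 2.1 = 10.5.
Odds after that evidence = (3/9997) × 10.5 = 63/19994.
Target odds = 49.
Need 20ⁿ ≥ 49 ÷ (63/19994) = 139958/9.
20³ = 8000 falls short of 139958/9 but 20⁴ = 160000 reaches it, so n = 4.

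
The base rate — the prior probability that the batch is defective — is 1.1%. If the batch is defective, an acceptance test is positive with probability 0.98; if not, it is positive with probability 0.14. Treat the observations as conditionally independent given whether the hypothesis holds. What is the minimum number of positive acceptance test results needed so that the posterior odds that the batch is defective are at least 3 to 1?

Prior odds: 0.011 ÷ 0.989 = 11/989.
Likelihood ratio of a positive = 0.98/0.14 = 7.
Target odds = 3.
Require 7ⁿ ≥ 3 ÷ (11/989) = 2967/11.
7² = 49 falls short of 2967/11 but 7³ = 343 reaches it, so n = 3.

3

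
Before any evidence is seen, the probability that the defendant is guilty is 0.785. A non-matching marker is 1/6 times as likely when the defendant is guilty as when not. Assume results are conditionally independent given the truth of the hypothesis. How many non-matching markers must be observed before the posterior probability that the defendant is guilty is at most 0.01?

Prior odds: 0.785 ÷ 0.215 = 157/43.
Likelihood ratio per non-matching marker = 1/6.
Target posterior odds = 0.01/0.99 = 1/99.
Require (1/6)ⁿ ≤ 1/99 ÷ (157/43) = 43/15543.
(1/6)³ = 1/216 is still above 43/15543 but (1/6)⁴ = 1/1296 is at or below it, so n = 4.

4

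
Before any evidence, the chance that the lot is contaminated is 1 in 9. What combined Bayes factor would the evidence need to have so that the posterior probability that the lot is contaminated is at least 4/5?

32

Prior odds = (1/9)/(8/9) = 0.125.
Target odds = 0.8/0.2 = 4.
Required Bayes factor = 4 ÷ 0.125 = 32.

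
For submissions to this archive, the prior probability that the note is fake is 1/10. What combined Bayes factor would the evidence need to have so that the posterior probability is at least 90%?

Prior odds = 0.1/0.9 = 1/9.
Target odds = 0.9/0.1 = 9.
Required Bayes factor = 9 ÷ (1/9) = 81.

81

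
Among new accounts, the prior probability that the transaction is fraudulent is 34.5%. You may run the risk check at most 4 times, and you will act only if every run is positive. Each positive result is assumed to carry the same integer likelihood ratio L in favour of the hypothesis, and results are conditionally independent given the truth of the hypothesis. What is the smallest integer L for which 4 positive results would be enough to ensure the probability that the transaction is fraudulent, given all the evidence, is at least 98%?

Prior odds = 0.345/0.655 = 69/131.
Target odds = 0.98/0.02 = 49.
Need L⁴ ≥ 49 ÷ (69/131) = 6419/69.
3⁴ = 81 < 6419/69 ≤ 256 = 4⁴, so L = 4.

4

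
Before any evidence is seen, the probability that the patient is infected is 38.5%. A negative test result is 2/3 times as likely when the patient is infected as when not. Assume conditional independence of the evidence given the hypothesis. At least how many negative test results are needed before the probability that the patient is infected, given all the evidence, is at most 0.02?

9

Prior odds = 0.385/0.615 = 77/123.
Likelihood ratio per negative test result = 2/3.
Target posterior odds = 0.02/0.98 = 1/49.
Require (2/3)ⁿ ≤ 1/49 ÷ (77/123) = 123/3773.
(2/3)⁸ = 256/6561 is still above 123/3773 but (2/3)⁹ = 512/19683 is at or below it, so n = 9.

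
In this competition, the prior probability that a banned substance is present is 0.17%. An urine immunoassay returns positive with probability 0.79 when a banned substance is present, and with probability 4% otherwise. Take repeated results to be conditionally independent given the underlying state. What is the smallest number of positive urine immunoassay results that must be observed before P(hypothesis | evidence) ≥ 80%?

3

Prior odds = 0.0017/0.9983 = 17/9983.
Likelihood ratio of a positive result = 0.79/0.04 = 19.75.
Target odds: 0.8 ÷ 0.2 = 4.
Require 19.75ⁿ ≥ 4 ÷ (17/9983) = 39932/17.
19.75² = 390.0625 falls short of 39932/17 but 19.75³ = 7703.734375 reaches it, so n = 3.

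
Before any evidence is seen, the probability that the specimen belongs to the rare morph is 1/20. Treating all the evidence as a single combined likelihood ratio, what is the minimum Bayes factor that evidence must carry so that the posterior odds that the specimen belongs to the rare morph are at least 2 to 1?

38

Prior odds = 0.05/0.95 = 1/19.
Target odds = 2.
Required Bayes factor = 2 ÷ (1/19) = 38.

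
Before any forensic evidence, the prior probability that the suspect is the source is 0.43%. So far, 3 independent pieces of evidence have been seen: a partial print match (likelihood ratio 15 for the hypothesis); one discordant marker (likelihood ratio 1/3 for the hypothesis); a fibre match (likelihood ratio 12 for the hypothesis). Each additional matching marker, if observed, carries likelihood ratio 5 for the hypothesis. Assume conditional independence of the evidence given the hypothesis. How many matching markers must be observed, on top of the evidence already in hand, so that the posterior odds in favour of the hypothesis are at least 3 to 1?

Prior odds = 0.0043/0.9957 = 43/9957.
Combined Bayes factor of the evidence already in hand = 15 × (1/3) × 12 = 60.
Odds after that evidence = (43/9957) × 60 = 860/3319.
Target odds = 3.
Need 5ⁿ ≥ 3 ÷ (860/3319) = 9957/860.
5¹ = 5 falls short of 9957/860 but 5² = 25 reaches it, so n = 2.

2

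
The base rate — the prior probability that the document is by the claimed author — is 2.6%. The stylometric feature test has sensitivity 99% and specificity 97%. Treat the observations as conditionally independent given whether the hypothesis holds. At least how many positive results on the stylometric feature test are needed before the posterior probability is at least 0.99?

Prior odds = 0.026/0.974 = 13/487.
False-positive rate = 1 − 0.97 = 0.03; likelihood ratio of a positive = 0.99/0.03 = 33.
Target odds: 0.99 ÷ 0.01 = 99.
Require 33ⁿ ≥ 99 ÷ (13/487) = 48213/13.
33² = 1089 falls short of 48213/13 but 33³ = 35937 reaches it, so n = 3.

3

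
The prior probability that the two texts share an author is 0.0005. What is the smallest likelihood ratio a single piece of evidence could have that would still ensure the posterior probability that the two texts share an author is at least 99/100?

197901

Prior odds = 0.0005/0.9995 = 1/1999.
Target odds = 0.99/0.01 = 99.
Required Bayes factor = 99 ÷ (1/1999) = 197901.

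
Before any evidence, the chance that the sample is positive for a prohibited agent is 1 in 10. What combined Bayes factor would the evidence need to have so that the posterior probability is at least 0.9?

81

Prior odds = 0.1/0.9 = 1/9.
Target odds = 0.9/0.1 = 9.
Required Bayes factor = 9 ÷ (1/9) = 81.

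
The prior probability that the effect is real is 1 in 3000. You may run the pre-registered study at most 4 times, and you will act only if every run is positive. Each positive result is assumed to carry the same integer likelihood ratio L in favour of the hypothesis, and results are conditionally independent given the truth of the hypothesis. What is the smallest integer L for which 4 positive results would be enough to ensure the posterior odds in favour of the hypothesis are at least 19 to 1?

16

Prior odds = (1/3000)/(2999/3000) = 1/2999.
Target odds = 19.
Need L⁴ ≥ 19 ÷ (1/2999) = 56981.
15⁴ = 50625 < 56981 ≤ 65536 = 16⁴, so L = 16.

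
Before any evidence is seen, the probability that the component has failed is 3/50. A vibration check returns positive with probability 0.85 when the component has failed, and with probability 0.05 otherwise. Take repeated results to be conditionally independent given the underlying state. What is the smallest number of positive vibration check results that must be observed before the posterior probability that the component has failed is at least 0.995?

3

Prior odds: 0.06 ÷ 0.94 = 3/47.
Likelihood ratio of a positive result = 0.85/0.05 = 17.
Target posterior odds = 0.995/0.005 = 199.
Need (3/47) × 17ⁿ ≥ 199, i.e. 17ⁿ ≥ 9353/3.
17² = 289 falls short of 9353/3 but 17³ = 4913 reaches it, so n = 3.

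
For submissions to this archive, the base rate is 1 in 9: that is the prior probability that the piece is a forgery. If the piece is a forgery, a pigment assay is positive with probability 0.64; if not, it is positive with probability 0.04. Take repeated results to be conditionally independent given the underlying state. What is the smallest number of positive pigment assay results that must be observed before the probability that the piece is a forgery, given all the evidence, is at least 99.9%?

4

Prior odds: (1/9) ÷ (8/9) = 0.125.
Likelihood ratio of a positive = 0.64/0.04 = 16.
Target posterior odds = 0.999/0.001 = 999.
Need 0.125 × 16ⁿ ≥ 999, i.e. 16ⁿ ≥ 7992.
16³ = 4096 falls short of 7992 but 16⁴ = 65536 reaches it, so n = 4.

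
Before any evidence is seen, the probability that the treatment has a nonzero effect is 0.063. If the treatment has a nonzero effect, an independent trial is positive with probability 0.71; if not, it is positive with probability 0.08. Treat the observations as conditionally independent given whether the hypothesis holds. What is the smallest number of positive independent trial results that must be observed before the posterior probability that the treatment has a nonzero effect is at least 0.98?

4

Prior odds: 0.063 ÷ 0.937 = 63/937.
Likelihood ratio of a positive = 0.71/0.08 = 8.875.
Target odds: 0.98 ÷ 0.02 = 49.
Require 8.875ⁿ ≥ 49 ÷ (63/937) = 6559/9.
8.875³ = 357911/512 falls short of 6559/9 but 8.875⁴ = 25411681/4096 reaches it, so n = 4.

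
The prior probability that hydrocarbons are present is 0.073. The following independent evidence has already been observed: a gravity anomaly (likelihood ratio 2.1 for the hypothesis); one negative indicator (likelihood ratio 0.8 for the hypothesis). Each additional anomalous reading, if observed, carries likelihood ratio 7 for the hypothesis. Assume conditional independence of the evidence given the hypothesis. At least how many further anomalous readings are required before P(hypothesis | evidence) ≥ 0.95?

Prior odds = 0.073/0.927 = 73/927.
Combined Bayes factor of the evidence already in hand = 2.1 × 0.8 = 1.68.
Odds after that evidence = (73/927) × 1.68 = 1022/7725.
Target odds = 0.95/0.05 = 19.
Need 7ⁿ ≥ 19 ÷ (1022/7725) = 146775/1022.
7² = 49 falls short of 146775/1022 but 7³ = 343 reaches it, so n = 3.

3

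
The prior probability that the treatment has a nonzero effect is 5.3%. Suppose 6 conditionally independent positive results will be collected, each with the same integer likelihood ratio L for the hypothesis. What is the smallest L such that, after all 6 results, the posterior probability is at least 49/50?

Prior odds = 0.053/0.947 = 53/947.
Target odds = 0.98/0.02 = 49.
Need L⁶ ≥ 49 ÷ (53/947) = 46403/53.
3⁶ = 729 < 46403/53 ≤ 4096 = 4⁶, so L = 4.

4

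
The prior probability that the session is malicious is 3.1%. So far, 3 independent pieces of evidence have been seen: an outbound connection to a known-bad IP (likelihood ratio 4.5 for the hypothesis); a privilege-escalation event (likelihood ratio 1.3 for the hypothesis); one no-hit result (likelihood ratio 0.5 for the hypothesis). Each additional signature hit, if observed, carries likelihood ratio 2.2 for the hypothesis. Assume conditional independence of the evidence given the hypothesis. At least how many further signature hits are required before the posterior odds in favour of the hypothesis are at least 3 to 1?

5

Prior odds = 0.031/0.969 = 31/969.
Combined Bayes factor of the evidence already in hand = 4.5 × 1.3 × 0.5 = 2.925.
Odds after that evidence = (31/969) × 2.925 = 1209/12920.
Target odds = 3.
Need 2.2ⁿ ≥ 3 ÷ (1209/12920) = 12920/403.
2.2⁴ = 23.4256 falls short of 12920/403 but 2.2⁵ = 51.53632 reaches it, so n = 5.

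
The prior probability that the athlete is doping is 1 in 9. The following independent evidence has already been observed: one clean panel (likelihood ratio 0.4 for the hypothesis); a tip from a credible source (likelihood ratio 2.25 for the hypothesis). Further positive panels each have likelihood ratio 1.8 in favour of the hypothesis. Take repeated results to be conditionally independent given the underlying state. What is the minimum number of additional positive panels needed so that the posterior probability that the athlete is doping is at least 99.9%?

Prior odds = (1/9)/(8/9) = 0.125.
Combined Bayes factor of the evidence already in hand = 0.4 × 2.25 = 0.9.
Odds after that evidence = 0.125 × 0.9 = 0.1125.
Target odds = 0.999/0.001 = 999.
Need 1.8ⁿ ≥ 999 ÷ 0.1125 = 8880.
1.8¹⁵ ≈6746.64 falls short of 8880 but 1.8¹⁶ ≈12144 reaches it, so n = 16.

16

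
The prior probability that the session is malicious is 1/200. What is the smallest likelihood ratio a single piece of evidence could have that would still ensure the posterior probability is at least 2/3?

398

Prior odds = 0.005/0.995 = 1/199.
Target odds = (2/3)/(1/3) = 2.
Required Bayes factor = 2 ÷ (1/199) = 398.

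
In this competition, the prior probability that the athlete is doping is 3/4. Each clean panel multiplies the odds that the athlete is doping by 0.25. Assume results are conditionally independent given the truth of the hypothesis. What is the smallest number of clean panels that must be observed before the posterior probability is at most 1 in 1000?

Prior odds: 0.75 ÷ 0.25 = 3.
Likelihood ratio per clean panel = 0.25.
Target odds: 0.001 ÷ 0.999 = 1/999.
Require 0.25ⁿ ≤ 1/999 ÷ 3 = 1/2997.
0.25⁵ = 1/1024 is still above 1/2997 but 0.25⁶ = 1/4096 is at or below it, so n = 6.

6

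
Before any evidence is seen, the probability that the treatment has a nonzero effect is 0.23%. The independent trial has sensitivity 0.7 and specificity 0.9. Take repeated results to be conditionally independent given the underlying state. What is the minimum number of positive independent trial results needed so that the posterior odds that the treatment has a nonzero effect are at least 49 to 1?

6

Prior odds = 0.0023/0.9977 = 23/9977.
False-positive rate = 1 − 0.9 = 0.1; likelihood ratio of a positive = 0.7/0.1 = 7.
Target odds = 49.
Need (23/9977) × 7ⁿ ≥ 49, i.e. 7ⁿ ≥ 488873/23.
7⁵ = 16807 falls short of 488873/23 but 7⁶ = 117649 reaches it, so n = 6.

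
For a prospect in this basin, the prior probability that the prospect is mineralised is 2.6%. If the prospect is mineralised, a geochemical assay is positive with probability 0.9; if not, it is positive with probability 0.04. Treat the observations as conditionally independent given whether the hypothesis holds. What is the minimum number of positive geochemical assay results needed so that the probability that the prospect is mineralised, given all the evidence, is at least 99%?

3

Prior odds: 0.026 ÷ 0.974 = 13/487.
Likelihood ratio of a positive = 0.9/0.04 = 22.5.
Target posterior odds = 0.99/0.01 = 99.
Require 22.5ⁿ ≥ 99 ÷ (13/487) = 48213/13.
22.5² = 506.25 falls short of 48213/13 but 22.5³ = 11390.625 reaches it, so n = 3.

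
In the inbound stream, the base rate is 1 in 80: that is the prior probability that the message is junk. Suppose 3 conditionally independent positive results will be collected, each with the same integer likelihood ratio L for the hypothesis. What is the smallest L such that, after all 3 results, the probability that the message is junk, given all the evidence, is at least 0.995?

26

Prior odds = 0.0125/0.9875 = 1/79.
Target odds = 0.995/0.005 = 199.
Need L³ ≥ 199 ÷ (1/79) = 15721.
25³ = 15625 < 15721 ≤ 17576 = 26³, so L = 26.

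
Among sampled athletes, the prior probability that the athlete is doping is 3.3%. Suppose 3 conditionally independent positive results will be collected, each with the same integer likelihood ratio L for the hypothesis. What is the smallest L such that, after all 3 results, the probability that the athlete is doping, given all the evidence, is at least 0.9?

Prior odds = 0.033/0.967 = 33/967.
Target odds = 0.9/0.1 = 9.
Need L³ ≥ 9 ÷ (33/967) = 2901/11.
6³ = 216 < 2901/11 ≤ 343 = 7³, so L = 7.

7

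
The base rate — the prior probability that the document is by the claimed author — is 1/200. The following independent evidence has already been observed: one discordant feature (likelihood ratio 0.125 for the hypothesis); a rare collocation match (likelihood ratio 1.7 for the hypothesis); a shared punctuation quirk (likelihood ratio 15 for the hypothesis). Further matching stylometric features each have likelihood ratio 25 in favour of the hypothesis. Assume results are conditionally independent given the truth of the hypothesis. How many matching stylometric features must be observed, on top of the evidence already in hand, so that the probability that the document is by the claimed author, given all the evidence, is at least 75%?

Prior odds = 0.005/0.995 = 1/199.
Combined Bayes factor of the evidence already in hand = 0.125 × 1.7 × 15 = 3.1875.
Odds after that evidence = (1/199) × 3.1875 = 51/3184.
Target odds = 0.75/0.25 = 3.
Need 25ⁿ ≥ 3 ÷ (51/3184) = 3184/17.
25¹ = 25 falls short of 3184/17 but 25² = 625 reaches it, so n = 2.

2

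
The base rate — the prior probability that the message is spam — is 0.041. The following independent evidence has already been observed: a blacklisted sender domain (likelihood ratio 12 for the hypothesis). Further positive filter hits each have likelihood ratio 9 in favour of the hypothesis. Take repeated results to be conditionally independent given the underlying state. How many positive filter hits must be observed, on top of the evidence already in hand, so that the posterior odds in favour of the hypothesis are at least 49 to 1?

3

Prior odds = 0.041/0.959 = 41/959.
Bayes factor of the evidence already in hand = 12.
Odds after that evidence = (41/959) × 12 = 492/959.
Target odds = 49.
Need 9ⁿ ≥ 49 ÷ (492/959) = 46991/492.
9² = 81 falls short of 46991/492 but 9³ = 729 reaches it, so n = 3.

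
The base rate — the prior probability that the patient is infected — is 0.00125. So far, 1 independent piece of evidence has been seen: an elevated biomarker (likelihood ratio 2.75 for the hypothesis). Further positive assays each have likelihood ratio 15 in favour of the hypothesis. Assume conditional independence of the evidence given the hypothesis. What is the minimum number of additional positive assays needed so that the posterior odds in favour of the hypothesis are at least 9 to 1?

Prior odds = 0.00125/0.99875 = 1/799.
Bayes factor of the evidence already in hand = 2.75.
Odds after that evidence = (1/799) × 2.75 = 11/3196.
Target odds = 9.
Need 15ⁿ ≥ 9 ÷ (11/3196) = 28764/11.
15² = 225 falls short of 28764/11 but 15³ = 3375 reaches it, so n = 3.

3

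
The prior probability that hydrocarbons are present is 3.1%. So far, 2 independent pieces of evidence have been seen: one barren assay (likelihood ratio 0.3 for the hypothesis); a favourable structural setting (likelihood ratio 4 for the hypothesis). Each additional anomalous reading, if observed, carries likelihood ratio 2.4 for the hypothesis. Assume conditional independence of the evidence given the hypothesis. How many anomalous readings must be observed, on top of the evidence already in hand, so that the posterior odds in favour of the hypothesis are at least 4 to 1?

Prior odds = 0.031/0.969 = 31/969.
Combined Bayes factor of the evidence already in hand = 0.3 × 4 = 1.2.
Odds after that evidence = (31/969) × 1.2 = 62/1615.
Target odds = 4.
Need 2.4ⁿ ≥ 4 ÷ (62/1615) = 3230/31.
2.4⁵ = 79.62624 falls short of 3230/31 but 2.4⁶ = 2985984/15625 reaches it, so n = 6.

6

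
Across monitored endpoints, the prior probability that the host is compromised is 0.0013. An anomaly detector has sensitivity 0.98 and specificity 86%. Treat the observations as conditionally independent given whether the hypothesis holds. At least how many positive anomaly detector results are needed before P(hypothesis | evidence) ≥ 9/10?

5

Prior odds = 0.0013/0.9987 = 13/9987.
False-positive rate = 1 − 0.86 = 0.14; likelihood ratio of a positive = 0.98/0.14 = 7.
Target odds: 0.9 ÷ 0.1 = 9.
Require 7ⁿ ≥ 9 ÷ (13/9987) = 89883/13.
7⁴ = 2401 falls short of 89883/13 but 7⁵ = 16807 reaches it, so n = 5.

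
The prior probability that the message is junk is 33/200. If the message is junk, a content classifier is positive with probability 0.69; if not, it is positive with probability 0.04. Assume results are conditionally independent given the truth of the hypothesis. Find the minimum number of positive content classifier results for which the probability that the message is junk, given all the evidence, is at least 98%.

Prior odds = 0.165/0.835 = 33/167.
Likelihood ratio of a positive = 0.69/0.04 = 17.25.
Target odds: 0.98 ÷ 0.02 = 49.
Need (33/167) × 17.25ⁿ ≥ 49, i.e. 17.25ⁿ ≥ 8183/33.
17.25¹ = 17.25 falls short of 8183/33 but 17.25² = 297.5625 reaches it, so n = 2.

2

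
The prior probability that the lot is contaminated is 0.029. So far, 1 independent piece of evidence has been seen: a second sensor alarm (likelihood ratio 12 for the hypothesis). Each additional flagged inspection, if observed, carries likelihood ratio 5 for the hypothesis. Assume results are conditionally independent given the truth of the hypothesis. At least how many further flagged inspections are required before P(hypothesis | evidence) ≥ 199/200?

Prior odds = 0.029/0.971 = 29/971.
Bayes factor of the evidence already in hand = 12.
Odds after that evidence = (29/971) × 12 = 348/971.
Target odds = 0.995/0.005 = 199.
Need 5ⁿ ≥ 199 ÷ (348/971) = 193229/348.
5³ = 125 falls short of 193229/348 but 5⁴ = 625 reaches it, so n = 4.

4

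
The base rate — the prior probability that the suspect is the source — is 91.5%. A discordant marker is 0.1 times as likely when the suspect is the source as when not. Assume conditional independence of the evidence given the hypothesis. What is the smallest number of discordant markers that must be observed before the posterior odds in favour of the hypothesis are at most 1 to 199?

Prior odds: 0.915 ÷ 0.085 = 183/17.
Likelihood ratio per discordant marker = 0.1.
Target odds = 1/199.
Need (183/17) × 0.1ⁿ ≤ 1/199, i.e. 0.1ⁿ ≤ 17/36417.
0.1³ = 0.001 is still above 17/36417 but 0.1⁴ = 0.0001 is at or below it, so n = 4.

4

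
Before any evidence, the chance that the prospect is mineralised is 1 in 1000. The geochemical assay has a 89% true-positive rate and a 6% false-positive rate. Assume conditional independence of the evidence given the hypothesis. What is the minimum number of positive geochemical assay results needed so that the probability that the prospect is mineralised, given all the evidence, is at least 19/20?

4

Prior odds: 0.001 ÷ 0.999 = 1/999.
Likelihood ratio of a positive result = 0.89/0.06 = 89/6.
Target odds: 0.95 ÷ 0.05 = 19.
Need (1/999) × (89/6)ⁿ ≥ 19, i.e. (89/6)ⁿ ≥ 18981.
(89/6)³ = 704969/216 falls short of 18981 but (89/6)⁴ = 62742241/1296 reaches it, so n = 4.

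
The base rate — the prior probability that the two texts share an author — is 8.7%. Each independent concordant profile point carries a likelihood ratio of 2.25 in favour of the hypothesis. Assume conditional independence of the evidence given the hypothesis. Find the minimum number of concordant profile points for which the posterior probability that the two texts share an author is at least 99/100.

Prior odds = 0.087/0.913 = 87/913.
Likelihood ratio per concordant profile point = 2.25.
Target odds: 0.99 ÷ 0.01 = 99.
Require 2.25ⁿ ≥ 99 ÷ (87/913) = 30129/29.
2.25⁸ = 43046721/65536 falls short of 30129/29 but 2.25⁹ = 387420489/262144 reaches it, so n = 9.

9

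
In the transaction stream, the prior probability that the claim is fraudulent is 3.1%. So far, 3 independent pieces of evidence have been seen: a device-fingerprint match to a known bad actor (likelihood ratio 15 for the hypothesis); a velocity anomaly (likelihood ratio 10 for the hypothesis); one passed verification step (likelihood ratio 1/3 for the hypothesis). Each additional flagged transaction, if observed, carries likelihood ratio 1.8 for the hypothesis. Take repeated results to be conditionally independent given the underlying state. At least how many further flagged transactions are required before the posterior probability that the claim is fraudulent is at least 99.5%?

9

Prior odds = 0.031/0.969 = 31/969.
Combined Bayes factor of the evidence already in hand = 15 × 10 × (1/3) = 50.
Odds after that evidence = (31/969) × 50 = 1550/969.
Target odds = 0.995/0.005 = 199.
Need 1.8ⁿ ≥ 199 ÷ (1550/969) = 192831/1550.
1.8⁸ = 43046721/390625 falls short of 192831/1550 but 1.8⁹ = 387420489/1953125 reaches it, so n = 9.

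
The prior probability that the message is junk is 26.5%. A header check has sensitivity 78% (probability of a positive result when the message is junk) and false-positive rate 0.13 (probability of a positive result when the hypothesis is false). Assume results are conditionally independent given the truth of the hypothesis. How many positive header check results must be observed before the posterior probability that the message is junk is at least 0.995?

Prior odds = 0.265/0.735 = 53/147.
Likelihood ratio of a positive result = 0.78/0.13 = 6.
Target odds: 0.995 ÷ 0.005 = 199.
Need (53/147) × 6ⁿ ≥ 199, i.e. 6ⁿ ≥ 29253/53.
6³ = 216 falls short of 29253/53 but 6⁴ = 1296 reaches it, so n = 4.

4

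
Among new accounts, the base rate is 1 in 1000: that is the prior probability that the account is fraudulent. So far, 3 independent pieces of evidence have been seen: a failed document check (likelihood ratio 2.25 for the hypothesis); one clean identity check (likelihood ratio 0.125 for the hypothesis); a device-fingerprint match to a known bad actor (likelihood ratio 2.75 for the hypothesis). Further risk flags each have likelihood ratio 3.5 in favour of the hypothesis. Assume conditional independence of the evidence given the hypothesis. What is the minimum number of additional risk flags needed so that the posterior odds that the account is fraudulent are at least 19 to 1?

9

Prior odds = 0.001/0.999 = 1/999.
Combined Bayes factor of the evidence already in hand = 2.25 × 0.125 × 2.75 = 0.7734375.
Odds after that evidence = (1/999) × 0.7734375 = 11/14208.
Target odds = 19.
Need 3.5ⁿ ≥ 19 ÷ (11/14208) = 269952/11.
3.5⁸ = 5764801/256 falls short of 269952/11 but 3.5⁹ = 40353607/512 reaches it, so n = 9.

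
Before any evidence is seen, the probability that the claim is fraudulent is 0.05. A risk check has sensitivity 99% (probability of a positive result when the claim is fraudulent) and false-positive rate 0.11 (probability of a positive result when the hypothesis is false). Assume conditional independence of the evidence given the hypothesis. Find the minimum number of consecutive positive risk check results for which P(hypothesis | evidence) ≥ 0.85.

Prior odds: 0.05 ÷ 0.95 = 1/19.
Likelihood ratio of a positive result = 0.99/0.11 = 9.
Target posterior odds = 0.85/0.15 = 17/3.
Need (1/19) × 9ⁿ ≥ 17/3, i.e. 9ⁿ ≥ 323/3.
9² = 81 falls short of 323/3 but 9³ = 729 reaches it, so n = 3.

3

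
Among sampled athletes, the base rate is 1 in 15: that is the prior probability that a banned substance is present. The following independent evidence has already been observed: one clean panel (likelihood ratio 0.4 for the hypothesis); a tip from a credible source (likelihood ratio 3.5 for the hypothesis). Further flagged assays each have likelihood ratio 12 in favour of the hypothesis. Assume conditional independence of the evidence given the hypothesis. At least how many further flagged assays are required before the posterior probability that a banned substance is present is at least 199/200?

Prior odds = (1/15)/(14/15) = 1/14.
Combined Bayes factor of the evidence already in hand = 0.4 × 3.5 = 1.4.
Odds after that evidence = (1/14) × 1.4 = 0.1.
Target odds = 0.995/0.005 = 199.
Need 12ⁿ ≥ 199 ÷ 0.1 = 1990.
12³ = 1728 falls short of 1990 but 12⁴ = 20736 reaches it, so n = 4.

4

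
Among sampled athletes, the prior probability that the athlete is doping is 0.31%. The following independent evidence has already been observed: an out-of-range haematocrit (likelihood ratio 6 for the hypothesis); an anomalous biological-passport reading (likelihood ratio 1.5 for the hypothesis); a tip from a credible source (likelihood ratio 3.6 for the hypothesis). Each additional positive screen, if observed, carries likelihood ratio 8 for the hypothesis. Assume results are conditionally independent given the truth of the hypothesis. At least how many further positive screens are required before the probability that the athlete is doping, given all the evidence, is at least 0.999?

5

Prior odds = 0.0031/0.9969 = 31/9969.
Combined Bayes factor of the evidence already in hand = 6 × 1.5 × 3.6 = 32.4.
Odds after that evidence = (31/9969) × 32.4 = 1674/16615.
Target odds = 0.999/0.001 = 999.
Need 8ⁿ ≥ 999 ÷ (1674/16615) = 614755/62.
8⁴ = 4096 falls short of 614755/62 but 8⁵ = 32768 reaches it, so n = 5.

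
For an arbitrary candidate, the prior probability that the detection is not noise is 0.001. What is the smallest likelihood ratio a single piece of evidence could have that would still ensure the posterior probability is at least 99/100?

Prior odds = 0.001/0.999 = 1/999.
Target odds = 0.99/0.01 = 99.
Required Bayes factor = 99 ÷ (1/999) = 98901.

98901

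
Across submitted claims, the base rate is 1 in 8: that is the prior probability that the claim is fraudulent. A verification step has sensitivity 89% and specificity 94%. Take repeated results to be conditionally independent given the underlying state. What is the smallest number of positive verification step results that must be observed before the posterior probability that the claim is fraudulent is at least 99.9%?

Prior odds = 0.125/0.875 = 1/7.
False-positive rate = 1 − 0.94 = 0.06; likelihood ratio of a positive = 0.89/0.06 = 89/6.
Target posterior odds = 0.999/0.001 = 999.
Require (89/6)ⁿ ≥ 999 ÷ (1/7) = 6993.
(89/6)³ = 704969/216 falls short of 6993 but (89/6)⁴ = 62742241/1296 reaches it, so n = 4.

4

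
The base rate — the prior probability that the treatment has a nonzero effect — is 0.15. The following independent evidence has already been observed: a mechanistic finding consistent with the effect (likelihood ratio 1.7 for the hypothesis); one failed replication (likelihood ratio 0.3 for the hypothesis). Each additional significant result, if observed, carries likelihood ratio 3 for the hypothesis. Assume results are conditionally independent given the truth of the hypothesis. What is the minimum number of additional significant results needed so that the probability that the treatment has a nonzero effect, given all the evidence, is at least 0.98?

6

Prior odds = 0.15/0.85 = 3/17.
Combined Bayes factor of the evidence already in hand = 1.7 × 0.3 = 0.51.
Odds after that evidence = (3/17) × 0.51 = 0.09.
Target odds = 0.98/0.02 = 49.
Need 3ⁿ ≥ 49 ÷ 0.09 = 4900/9.
3⁵ = 243 falls short of 4900/9 but 3⁶ = 729 reaches it, so n = 6.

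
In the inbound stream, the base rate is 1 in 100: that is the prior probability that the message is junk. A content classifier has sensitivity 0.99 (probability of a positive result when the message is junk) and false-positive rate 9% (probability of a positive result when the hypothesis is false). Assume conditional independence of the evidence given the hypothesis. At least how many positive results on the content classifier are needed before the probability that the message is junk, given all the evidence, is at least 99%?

4

Prior odds = 0.01/0.99 = 1/99.
Likelihood ratio of a positive result = 0.99/0.09 = 11.
Target odds: 0.99 ÷ 0.01 = 99.
Require 11ⁿ ≥ 99 ÷ (1/99) = 9801.
11³ = 1331 falls short of 9801 but 11⁴ = 14641 reaches it, so n = 4.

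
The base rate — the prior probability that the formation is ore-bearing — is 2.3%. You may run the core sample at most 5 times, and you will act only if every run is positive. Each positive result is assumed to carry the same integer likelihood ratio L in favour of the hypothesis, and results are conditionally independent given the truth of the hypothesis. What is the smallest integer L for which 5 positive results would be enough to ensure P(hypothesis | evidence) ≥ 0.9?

Prior odds = 0.023/0.977 = 23/977.
Target odds = 0.9/0.1 = 9.
Need L⁵ ≥ 9 ÷ (23/977) = 8793/23.
3⁵ = 243 < 8793/23 ≤ 1024 = 4⁵, so L = 4.

4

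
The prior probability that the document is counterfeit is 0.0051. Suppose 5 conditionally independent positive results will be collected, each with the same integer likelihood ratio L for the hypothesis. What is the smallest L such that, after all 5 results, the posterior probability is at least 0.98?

Prior odds = 0.0051/0.9949 = 51/9949.
Target odds = 0.98/0.02 = 49.
Need L⁵ ≥ 49 ÷ (51/9949) = 487501/51.
6⁵ = 7776 < 487501/51 ≤ 16807 = 7⁵, so L = 7.

7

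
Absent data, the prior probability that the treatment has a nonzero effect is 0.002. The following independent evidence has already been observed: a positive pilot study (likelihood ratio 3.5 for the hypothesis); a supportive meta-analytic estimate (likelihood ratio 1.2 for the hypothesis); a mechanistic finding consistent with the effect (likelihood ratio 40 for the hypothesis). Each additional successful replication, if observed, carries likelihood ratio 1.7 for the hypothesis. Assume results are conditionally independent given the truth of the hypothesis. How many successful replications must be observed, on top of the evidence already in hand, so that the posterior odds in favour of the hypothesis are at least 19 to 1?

8

Prior odds = 0.002/0.998 = 1/499.
Combined Bayes factor of the evidence already in hand = 3.5 × 1.2 × 40 = 168.
Odds after that evidence = (1/499) × 168 = 168/499.
Target odds = 19.
Need 1.7ⁿ ≥ 19 ÷ (168/499) = 9481/168.
1.7⁷ = 410338673/10000000 falls short of 9481/168 but 1.7⁸ ≈69.7576 reaches it, so n = 8.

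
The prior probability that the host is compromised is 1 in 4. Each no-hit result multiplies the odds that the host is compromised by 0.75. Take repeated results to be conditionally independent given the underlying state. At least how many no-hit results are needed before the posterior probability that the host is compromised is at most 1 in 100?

Prior odds = 0.25/0.75 = 1/3.
Likelihood ratio per no-hit result = 0.75.
Target posterior odds = 0.01/0.99 = 1/99.
Need (1/3) × 0.75ⁿ ≤ 1/99, i.e. 0.75ⁿ ≤ 1/33.
0.75¹² = 531441/16777216 is still above 1/33 but 0.75¹³ = 1594323/67108864 is at or below it, so n = 13.

13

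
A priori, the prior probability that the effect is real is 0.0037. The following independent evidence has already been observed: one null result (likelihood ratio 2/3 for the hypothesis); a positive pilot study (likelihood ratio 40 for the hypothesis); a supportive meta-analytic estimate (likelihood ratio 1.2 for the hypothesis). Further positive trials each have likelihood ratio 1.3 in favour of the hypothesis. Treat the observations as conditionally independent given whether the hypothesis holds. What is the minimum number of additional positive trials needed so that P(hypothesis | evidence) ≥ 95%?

Prior odds = 0.0037/0.9963 = 37/9963.
Combined Bayes factor of the evidence already in hand = (2/3) × 40 × 1.2 = 32.
Odds after that evidence = (37/9963) × 32 = 1184/9963.
Target odds = 0.95/0.05 = 19.
Need 1.3ⁿ ≥ 19 ÷ (1184/9963) = 189297/1184.
1.3¹⁹ ≈146.192 falls short of 189297/1184 but 1.3²⁰ ≈190.05 reaches it, so n = 20.

20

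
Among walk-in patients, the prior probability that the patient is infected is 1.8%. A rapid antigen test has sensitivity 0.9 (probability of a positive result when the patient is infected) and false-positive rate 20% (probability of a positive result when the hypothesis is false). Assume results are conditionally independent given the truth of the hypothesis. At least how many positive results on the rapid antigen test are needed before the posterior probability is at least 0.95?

Prior odds = 0.018/0.982 = 9/491.
Likelihood ratio of a positive result = 0.9/0.2 = 4.5.
Target odds: 0.95 ÷ 0.05 = 19.
Need (9/491) × 4.5ⁿ ≥ 19, i.e. 4.5ⁿ ≥ 9329/9.
4.5⁴ = 410.0625 falls short of 9329/9 but 4.5⁵ = 1845.28125 reaches it, so n = 5.

5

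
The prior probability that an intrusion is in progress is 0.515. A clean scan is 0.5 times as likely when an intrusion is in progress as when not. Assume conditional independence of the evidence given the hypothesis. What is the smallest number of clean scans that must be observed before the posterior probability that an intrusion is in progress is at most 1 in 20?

Prior odds: 0.515 ÷ 0.485 = 103/97.
Likelihood ratio per clean scan = 0.5.
Target posterior odds = 0.05/0.95 = 1/19.
Need (103/97) × 0.5ⁿ ≤ 1/19, i.e. 0.5ⁿ ≤ 97/1957.
0.5⁴ = 0.0625 is still above 97/1957 but 0.5⁵ = 0.03125 is at or below it, so n = 5.

5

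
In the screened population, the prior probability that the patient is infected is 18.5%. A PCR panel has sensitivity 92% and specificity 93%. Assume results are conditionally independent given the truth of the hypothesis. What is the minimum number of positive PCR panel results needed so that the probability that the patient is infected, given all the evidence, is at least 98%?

Prior odds = 0.185/0.815 = 37/163.
False-positive rate = 1 − 0.93 = 0.07; likelihood ratio of a positive = 0.92/0.07 = 92/7.
Target odds: 0.98 ÷ 0.02 = 49.
Need (37/163) × (92/7)ⁿ ≥ 49, i.e. (92/7)ⁿ ≥ 7987/37.
(92/7)² = 8464/49 falls short of 7987/37 but (92/7)³ = 778688/343 reaches it, so n = 3.

3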